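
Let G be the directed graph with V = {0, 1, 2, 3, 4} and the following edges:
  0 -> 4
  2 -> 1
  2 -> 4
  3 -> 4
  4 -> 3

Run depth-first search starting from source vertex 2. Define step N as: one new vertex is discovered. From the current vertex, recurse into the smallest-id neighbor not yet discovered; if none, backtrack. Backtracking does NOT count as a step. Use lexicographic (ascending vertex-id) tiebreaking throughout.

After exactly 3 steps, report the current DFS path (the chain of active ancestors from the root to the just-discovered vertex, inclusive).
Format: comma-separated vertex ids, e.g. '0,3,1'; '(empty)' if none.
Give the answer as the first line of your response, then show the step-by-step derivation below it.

2,4

step 1: discover 2; path=2; order=2
step 2: discover 1; path=2>1; order=2,1
step 3: discover 4; path=2>4; order=2,1,4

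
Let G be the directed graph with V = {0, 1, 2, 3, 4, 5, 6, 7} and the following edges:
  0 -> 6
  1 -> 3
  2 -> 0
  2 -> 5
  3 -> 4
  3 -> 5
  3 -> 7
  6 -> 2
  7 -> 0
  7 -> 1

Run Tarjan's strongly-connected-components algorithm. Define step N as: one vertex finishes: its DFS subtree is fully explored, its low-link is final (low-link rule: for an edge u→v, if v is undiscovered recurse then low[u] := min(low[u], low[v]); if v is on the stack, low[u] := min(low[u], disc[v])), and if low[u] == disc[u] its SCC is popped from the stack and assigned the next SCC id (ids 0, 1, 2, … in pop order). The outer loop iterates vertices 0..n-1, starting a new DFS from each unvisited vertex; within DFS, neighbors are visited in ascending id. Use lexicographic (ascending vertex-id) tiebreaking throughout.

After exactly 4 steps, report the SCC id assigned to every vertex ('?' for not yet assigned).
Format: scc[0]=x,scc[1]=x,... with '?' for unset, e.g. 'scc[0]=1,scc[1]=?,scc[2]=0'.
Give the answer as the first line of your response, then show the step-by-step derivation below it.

scc[0]=1,scc[1]=?,scc[2]=1,scc[3]=?,scc[4]=?,scc[5]=0,scc[6]=1,scc[7]=?

step 1: low=(low[0]=0,low[1]=?,low[2]=0,low[3]=?,low[4]=?,low[5]=3,low[6]=1,low[7]=?); scc=(scc[0]=?,scc[1]=?,scc[2]=?,scc[3]=?,scc[4]=?,scc[5]=0,scc[6]=?,scc[7]=?)
step 2: low=(low[0]=0,low[1]=?,low[2]=0,low[3]=?,low[4]=?,low[5]=3,low[6]=1,low[7]=?); scc=(scc[0]=?,scc[1]=?,scc[2]=?,scc[3]=?,scc[4]=?,scc[5]=0,scc[6]=?,scc[7]=?)
step 3: low=(low[0]=0,low[1]=?,low[2]=0,low[3]=?,low[4]=?,low[5]=3,low[6]=0,low[7]=?); scc=(scc[0]=?,scc[1]=?,scc[2]=?,scc[3]=?,scc[4]=?,scc[5]=0,scc[6]=?,scc[7]=?)
step 4: low=(low[0]=0,low[1]=?,low[2]=0,low[3]=?,low[4]=?,low[5]=3,low[6]=0,low[7]=?); scc=(scc[0]=1,scc[1]=?,scc[2]=1,scc[3]=?,scc[4]=?,scc[5]=0,scc[6]=1,scc[7]=?)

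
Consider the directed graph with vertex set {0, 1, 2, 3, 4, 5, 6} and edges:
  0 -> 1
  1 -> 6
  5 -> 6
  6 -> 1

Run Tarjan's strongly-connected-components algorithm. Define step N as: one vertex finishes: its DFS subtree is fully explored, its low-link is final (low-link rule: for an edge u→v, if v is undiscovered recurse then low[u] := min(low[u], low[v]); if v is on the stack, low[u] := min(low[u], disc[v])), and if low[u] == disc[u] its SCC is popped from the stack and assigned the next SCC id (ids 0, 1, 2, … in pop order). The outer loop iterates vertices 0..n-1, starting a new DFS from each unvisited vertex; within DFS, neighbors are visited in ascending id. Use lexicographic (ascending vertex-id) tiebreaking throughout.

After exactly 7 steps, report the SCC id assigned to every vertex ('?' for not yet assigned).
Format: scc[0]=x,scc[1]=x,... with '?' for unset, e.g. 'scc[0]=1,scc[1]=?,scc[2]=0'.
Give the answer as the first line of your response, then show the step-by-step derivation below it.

scc[0]=1,scc[1]=0,scc[2]=2,scc[3]=3,scc[4]=4,scc[5]=5,scc[6]=0

step 1: low=(low[0]=0,low[1]=1,low[2]=?,low[3]=?,low[4]=?,low[5]=?,low[6]=1); scc=(scc[0]=?,scc[1]=?,scc[2]=?,scc[3]=?,scc[4]=?,scc[5]=?,scc[6]=?)
step 2: low=(low[0]=0,low[1]=1,low[2]=?,low[3]=?,low[4]=?,low[5]=?,low[6]=1); scc=(scc[0]=?,scc[1]=0,scc[2]=?,scc[3]=?,scc[4]=?,scc[5]=?,scc[6]=0)
step 3: low=(low[0]=0,low[1]=1,low[2]=?,low[3]=?,low[4]=?,low[5]=?,low[6]=1); scc=(scc[0]=1,scc[1]=0,scc[2]=?,scc[3]=?,scc[4]=?,scc[5]=?,scc[6]=0)
step 4: low=(low[0]=0,low[1]=1,low[2]=3,low[3]=?,low[4]=?,low[5]=?,low[6]=1); scc=(scc[0]=1,scc[1]=0,scc[2]=2,scc[3]=?,scc[4]=?,scc[5]=?,scc[6]=0)
step 5: low=(low[0]=0,low[1]=1,low[2]=3,low[3]=4,low[4]=?,low[5]=?,low[6]=1); scc=(scc[0]=1,scc[1]=0,scc[2]=2,scc[3]=3,scc[4]=?,scc[5]=?,scc[6]=0)
step 6: low=(low[0]=0,low[1]=1,low[2]=3,low[3]=4,low[4]=5,low[5]=?,low[6]=1); scc=(scc[0]=1,scc[1]=0,scc[2]=2,scc[3]=3,scc[4]=4,scc[5]=?,scc[6]=0)
step 7: low=(low[0]=0,low[1]=1,low[2]=3,low[3]=4,low[4]=5,low[5]=6,low[6]=1); scc=(scc[0]=1,scc[1]=0,scc[2]=2,scc[3]=3,scc[4]=4,scc[5]=5,scc[6]=0)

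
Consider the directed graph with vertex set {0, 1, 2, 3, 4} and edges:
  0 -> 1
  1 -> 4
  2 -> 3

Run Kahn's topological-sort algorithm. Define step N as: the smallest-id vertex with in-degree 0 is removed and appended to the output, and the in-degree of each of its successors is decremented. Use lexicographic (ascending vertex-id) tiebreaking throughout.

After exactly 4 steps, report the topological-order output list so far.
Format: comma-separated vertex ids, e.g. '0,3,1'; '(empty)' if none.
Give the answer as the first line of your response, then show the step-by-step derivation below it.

0,1,2,3

step 1: output 0; order=[0]; indeg=(0,0,0,1,1)
step 2: output 1; order=[0,1]; indeg=(0,0,0,1,0)
step 3: output 2; order=[0,1,2]; indeg=(0,0,0,0,0)
step 4: output 3; order=[0,1,2,3]; indeg=(0,0,0,0,0)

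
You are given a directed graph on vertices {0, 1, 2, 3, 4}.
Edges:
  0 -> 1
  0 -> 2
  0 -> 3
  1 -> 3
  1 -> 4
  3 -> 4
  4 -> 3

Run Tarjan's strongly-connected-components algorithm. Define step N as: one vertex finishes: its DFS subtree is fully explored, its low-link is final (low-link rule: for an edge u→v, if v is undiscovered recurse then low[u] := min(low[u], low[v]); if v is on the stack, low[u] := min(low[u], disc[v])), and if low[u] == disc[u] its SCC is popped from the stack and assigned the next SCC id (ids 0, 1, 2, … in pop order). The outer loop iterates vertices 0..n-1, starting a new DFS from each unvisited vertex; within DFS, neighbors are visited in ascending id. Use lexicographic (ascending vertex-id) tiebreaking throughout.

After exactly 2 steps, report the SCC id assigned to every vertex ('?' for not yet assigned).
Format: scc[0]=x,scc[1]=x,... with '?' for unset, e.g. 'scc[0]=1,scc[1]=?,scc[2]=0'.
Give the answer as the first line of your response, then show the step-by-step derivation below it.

scc[0]=?,scc[1]=?,scc[2]=?,scc[3]=0,scc[4]=0

step 1: low=(low[0]=0,low[1]=1,low[2]=?,low[3]=2,low[4]=2); scc=(scc[0]=?,scc[1]=?,scc[2]=?,scc[3]=?,scc[4]=?)
step 2: low=(low[0]=0,low[1]=1,low[2]=?,low[3]=2,low[4]=2); scc=(scc[0]=?,scc[1]=?,scc[2]=?,scc[3]=0,scc[4]=0)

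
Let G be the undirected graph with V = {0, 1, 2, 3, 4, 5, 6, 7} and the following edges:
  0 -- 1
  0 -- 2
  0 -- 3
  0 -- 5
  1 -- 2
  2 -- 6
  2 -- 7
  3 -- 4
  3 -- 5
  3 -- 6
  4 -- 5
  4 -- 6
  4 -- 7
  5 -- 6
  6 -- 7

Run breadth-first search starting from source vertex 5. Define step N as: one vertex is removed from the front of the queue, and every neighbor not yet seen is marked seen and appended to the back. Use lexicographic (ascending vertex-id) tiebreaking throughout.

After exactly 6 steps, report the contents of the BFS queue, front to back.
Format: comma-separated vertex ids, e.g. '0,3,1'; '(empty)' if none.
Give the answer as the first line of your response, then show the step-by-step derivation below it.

2,7

step 1: dequeue 5; queue=[0,3,4,6]; order=5
step 2: dequeue 0; queue=[3,4,6,1,2]; order=5,0
step 3: dequeue 3; queue=[4,6,1,2]; order=5,0,3
step 4: dequeue 4; queue=[6,1,2,7]; order=5,0,3,4
step 5: dequeue 6; queue=[1,2,7]; order=5,0,3,4,6
step 6: dequeue 1; queue=[2,7]; order=5,0,3,4,6,1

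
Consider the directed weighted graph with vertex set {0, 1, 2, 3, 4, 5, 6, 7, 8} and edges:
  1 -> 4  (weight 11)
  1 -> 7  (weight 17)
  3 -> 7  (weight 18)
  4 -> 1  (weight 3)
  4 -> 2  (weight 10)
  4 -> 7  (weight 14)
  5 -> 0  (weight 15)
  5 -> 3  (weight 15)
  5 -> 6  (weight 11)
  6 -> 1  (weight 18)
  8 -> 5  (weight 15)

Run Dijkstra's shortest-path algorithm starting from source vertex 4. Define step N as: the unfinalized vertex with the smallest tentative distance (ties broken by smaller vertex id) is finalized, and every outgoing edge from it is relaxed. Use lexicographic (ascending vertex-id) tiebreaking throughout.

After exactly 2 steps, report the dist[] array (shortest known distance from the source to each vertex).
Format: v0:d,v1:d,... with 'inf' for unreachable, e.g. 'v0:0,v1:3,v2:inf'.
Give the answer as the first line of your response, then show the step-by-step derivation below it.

v0:inf,v1:3,v2:10,v3:inf,v4:0,v5:inf,v6:inf,v7:14,v8:inf

step 1: dist = v0:inf,v1:3,v2:10,v3:inf,v4:0,v5:inf,v6:inf,v7:14,v8:inf
step 2: dist = v0:inf,v1:3,v2:10,v3:inf,v4:0,v5:inf,v6:inf,v7:14,v8:inf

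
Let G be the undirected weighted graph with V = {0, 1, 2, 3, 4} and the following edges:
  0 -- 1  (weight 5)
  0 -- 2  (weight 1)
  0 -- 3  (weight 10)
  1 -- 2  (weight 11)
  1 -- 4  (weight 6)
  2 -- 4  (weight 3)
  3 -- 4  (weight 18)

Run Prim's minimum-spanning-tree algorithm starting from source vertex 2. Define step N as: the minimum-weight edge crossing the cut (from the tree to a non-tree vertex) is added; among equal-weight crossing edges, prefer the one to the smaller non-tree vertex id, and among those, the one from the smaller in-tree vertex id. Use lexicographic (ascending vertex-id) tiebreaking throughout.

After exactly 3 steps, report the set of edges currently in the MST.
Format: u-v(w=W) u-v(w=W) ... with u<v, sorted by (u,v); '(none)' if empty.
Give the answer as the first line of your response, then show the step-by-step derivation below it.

0-1(w=5) 0-2(w=1) 2-4(w=3)

step 1: add edge 0-2 (w=1); MST = {0-2(w=1)}
step 2: add edge 2-4 (w=3); MST = {0-2(w=1) 2-4(w=3)}
step 3: add edge 0-1 (w=5); MST = {0-1(w=5) 0-2(w=1) 2-4(w=3)}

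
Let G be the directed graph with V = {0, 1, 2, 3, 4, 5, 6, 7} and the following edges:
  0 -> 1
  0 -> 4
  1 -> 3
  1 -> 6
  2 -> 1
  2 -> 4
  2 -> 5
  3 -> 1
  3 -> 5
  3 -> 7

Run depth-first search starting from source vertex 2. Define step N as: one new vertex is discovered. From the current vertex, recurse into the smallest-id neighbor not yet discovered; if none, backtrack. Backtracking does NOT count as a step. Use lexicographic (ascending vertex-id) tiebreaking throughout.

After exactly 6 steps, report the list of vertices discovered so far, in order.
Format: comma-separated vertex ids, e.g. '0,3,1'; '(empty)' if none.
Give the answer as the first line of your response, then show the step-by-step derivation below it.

2,1,3,5,7,6

step 1: discover 2; path=2; order=2
step 2: discover 1; path=2>1; order=2,1
step 3: discover 3; path=2>1>3; order=2,1,3
step 4: discover 5; path=2>1>3>5; order=2,1,3,5
step 5: discover 7; path=2>1>3>7; order=2,1,3,5,7
step 6: discover 6; path=2>1>6; order=2,1,3,5,7,6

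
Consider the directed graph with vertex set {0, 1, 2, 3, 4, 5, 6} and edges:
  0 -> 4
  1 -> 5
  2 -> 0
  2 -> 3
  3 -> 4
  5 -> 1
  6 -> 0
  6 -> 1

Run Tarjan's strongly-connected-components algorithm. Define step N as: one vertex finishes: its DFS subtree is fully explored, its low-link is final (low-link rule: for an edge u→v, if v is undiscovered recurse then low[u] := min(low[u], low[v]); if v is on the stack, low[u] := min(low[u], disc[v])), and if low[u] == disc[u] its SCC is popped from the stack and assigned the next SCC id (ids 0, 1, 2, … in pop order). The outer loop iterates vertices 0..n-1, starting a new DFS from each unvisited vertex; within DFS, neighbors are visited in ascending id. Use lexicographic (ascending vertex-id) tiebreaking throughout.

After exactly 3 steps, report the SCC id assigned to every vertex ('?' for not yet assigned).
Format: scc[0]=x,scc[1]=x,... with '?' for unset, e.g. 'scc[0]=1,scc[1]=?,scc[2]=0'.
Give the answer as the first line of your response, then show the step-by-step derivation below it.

scc[0]=1,scc[1]=?,scc[2]=?,scc[3]=?,scc[4]=0,scc[5]=?,scc[6]=?

step 1: low=(low[0]=0,low[1]=?,low[2]=?,low[3]=?,low[4]=1,low[5]=?,low[6]=?); scc=(scc[0]=?,scc[1]=?,scc[2]=?,scc[3]=?,scc[4]=0,scc[5]=?,scc[6]=?)
step 2: low=(low[0]=0,low[1]=?,low[2]=?,low[3]=?,low[4]=1,low[5]=?,low[6]=?); scc=(scc[0]=1,scc[1]=?,scc[2]=?,scc[3]=?,scc[4]=0,scc[5]=?,scc[6]=?)
step 3: low=(low[0]=0,low[1]=2,low[2]=?,low[3]=?,low[4]=1,low[5]=2,low[6]=?); scc=(scc[0]=1,scc[1]=?,scc[2]=?,scc[3]=?,scc[4]=0,scc[5]=?,scc[6]=?)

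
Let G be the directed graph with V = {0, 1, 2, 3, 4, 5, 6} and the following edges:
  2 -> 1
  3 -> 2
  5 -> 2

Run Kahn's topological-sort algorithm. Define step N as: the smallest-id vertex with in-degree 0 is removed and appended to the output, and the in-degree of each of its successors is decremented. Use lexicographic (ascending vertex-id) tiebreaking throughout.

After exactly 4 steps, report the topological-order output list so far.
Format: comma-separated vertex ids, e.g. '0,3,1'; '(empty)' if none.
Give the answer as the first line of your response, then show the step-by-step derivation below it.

0,3,4,5

step 1: output 0; order=[0]; indeg=(0,1,2,0,0,0,0)
step 2: output 3; order=[0,3]; indeg=(0,1,1,0,0,0,0)
step 3: output 4; order=[0,3,4]; indeg=(0,1,1,0,0,0,0)
step 4: output 5; order=[0,3,4,5]; indeg=(0,1,0,0,0,0,0)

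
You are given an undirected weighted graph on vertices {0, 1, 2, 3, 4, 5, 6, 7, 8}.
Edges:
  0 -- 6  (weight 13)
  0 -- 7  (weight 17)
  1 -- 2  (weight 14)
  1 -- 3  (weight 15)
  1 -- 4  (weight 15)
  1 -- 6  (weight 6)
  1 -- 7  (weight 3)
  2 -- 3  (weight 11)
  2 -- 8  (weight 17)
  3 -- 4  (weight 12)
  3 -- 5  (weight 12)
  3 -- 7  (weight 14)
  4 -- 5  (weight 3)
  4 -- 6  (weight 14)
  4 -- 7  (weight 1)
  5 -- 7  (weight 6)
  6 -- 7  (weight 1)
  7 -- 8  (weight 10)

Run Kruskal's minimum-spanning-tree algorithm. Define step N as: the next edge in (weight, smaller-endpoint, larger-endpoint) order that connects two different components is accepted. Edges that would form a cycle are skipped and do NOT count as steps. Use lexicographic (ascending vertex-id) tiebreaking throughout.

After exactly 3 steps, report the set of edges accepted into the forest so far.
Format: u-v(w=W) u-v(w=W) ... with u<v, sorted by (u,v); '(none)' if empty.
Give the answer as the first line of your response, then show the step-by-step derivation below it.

1-7(w=3) 4-7(w=1) 6-7(w=1)

step 1: add edge 4-7 (w=1); MST = {4-7(w=1)}
step 2: add edge 6-7 (w=1); MST = {4-7(w=1) 6-7(w=1)}
step 3: add edge 1-7 (w=3); MST = {1-7(w=3) 4-7(w=1) 6-7(w=1)}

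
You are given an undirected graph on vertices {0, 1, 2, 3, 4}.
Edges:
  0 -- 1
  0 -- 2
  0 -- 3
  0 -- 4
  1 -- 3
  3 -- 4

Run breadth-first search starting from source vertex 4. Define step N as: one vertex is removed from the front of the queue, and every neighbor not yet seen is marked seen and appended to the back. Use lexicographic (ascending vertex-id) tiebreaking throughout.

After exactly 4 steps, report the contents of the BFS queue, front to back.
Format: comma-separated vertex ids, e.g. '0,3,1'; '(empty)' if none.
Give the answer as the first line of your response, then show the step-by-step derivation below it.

2

step 1: dequeue 4; queue=[0,3]; order=4
step 2: dequeue 0; queue=[3,1,2]; order=4,0
step 3: dequeue 3; queue=[1,2]; order=4,0,3
step 4: dequeue 1; queue=[2]; order=4,0,3,1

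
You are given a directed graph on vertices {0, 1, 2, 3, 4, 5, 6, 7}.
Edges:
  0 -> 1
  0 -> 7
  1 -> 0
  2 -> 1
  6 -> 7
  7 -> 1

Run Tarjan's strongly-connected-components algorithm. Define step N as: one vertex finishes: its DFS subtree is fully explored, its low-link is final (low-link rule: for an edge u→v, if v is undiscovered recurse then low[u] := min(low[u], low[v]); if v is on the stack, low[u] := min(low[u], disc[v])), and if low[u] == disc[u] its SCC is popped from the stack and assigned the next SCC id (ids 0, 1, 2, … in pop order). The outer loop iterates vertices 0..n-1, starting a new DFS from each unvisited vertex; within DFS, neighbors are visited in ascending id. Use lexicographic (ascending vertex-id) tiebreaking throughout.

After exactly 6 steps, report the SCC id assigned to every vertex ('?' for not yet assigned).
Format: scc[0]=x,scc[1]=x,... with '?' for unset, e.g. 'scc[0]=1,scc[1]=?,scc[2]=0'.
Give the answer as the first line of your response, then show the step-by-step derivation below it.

scc[0]=0,scc[1]=0,scc[2]=1,scc[3]=2,scc[4]=3,scc[5]=?,scc[6]=?,scc[7]=0

step 1: low=(low[0]=0,low[1]=0,low[2]=?,low[3]=?,low[4]=?,low[5]=?,low[6]=?,low[7]=?); scc=(scc[0]=?,scc[1]=?,scc[2]=?,scc[3]=?,scc[4]=?,scc[5]=?,scc[6]=?,scc[7]=?)
step 2: low=(low[0]=0,low[1]=0,low[2]=?,low[3]=?,low[4]=?,low[5]=?,low[6]=?,low[7]=1); scc=(scc[0]=?,scc[1]=?,scc[2]=?,scc[3]=?,scc[4]=?,scc[5]=?,scc[6]=?,scc[7]=?)
step 3: low=(low[0]=0,low[1]=0,low[2]=?,low[3]=?,low[4]=?,low[5]=?,low[6]=?,low[7]=1); scc=(scc[0]=0,scc[1]=0,scc[2]=?,scc[3]=?,scc[4]=?,scc[5]=?,scc[6]=?,scc[7]=0)
step 4: low=(low[0]=0,low[1]=0,low[2]=3,low[3]=?,low[4]=?,low[5]=?,low[6]=?,low[7]=1); scc=(scc[0]=0,scc[1]=0,scc[2]=1,scc[3]=?,scc[4]=?,scc[5]=?,scc[6]=?,scc[7]=0)
step 5: low=(low[0]=0,low[1]=0,low[2]=3,low[3]=4,low[4]=?,low[5]=?,low[6]=?,low[7]=1); scc=(scc[0]=0,scc[1]=0,scc[2]=1,scc[3]=2,scc[4]=?,scc[5]=?,scc[6]=?,scc[7]=0)
step 6: low=(low[0]=0,low[1]=0,low[2]=3,low[3]=4,low[4]=5,low[5]=?,low[6]=?,low[7]=1); scc=(scc[0]=0,scc[1]=0,scc[2]=1,scc[3]=2,scc[4]=3,scc[5]=?,scc[6]=?,scc[7]=0)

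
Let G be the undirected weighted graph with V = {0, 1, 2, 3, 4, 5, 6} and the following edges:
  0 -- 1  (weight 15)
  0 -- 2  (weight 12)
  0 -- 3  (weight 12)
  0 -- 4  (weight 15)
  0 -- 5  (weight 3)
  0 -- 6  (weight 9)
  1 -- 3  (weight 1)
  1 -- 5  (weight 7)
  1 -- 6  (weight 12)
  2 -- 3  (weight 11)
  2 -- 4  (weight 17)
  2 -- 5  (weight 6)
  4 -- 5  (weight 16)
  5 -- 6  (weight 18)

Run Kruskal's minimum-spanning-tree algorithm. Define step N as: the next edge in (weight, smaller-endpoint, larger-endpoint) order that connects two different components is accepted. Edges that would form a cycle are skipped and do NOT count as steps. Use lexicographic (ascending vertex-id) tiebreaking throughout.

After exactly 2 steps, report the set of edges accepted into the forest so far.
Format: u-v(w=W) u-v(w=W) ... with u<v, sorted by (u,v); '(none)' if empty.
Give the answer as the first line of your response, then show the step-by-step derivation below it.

0-5(w=3) 1-3(w=1)

step 1: add edge 1-3 (w=1); MST = {1-3(w=1)}
step 2: add edge 0-5 (w=3); MST = {0-5(w=3) 1-3(w=1)}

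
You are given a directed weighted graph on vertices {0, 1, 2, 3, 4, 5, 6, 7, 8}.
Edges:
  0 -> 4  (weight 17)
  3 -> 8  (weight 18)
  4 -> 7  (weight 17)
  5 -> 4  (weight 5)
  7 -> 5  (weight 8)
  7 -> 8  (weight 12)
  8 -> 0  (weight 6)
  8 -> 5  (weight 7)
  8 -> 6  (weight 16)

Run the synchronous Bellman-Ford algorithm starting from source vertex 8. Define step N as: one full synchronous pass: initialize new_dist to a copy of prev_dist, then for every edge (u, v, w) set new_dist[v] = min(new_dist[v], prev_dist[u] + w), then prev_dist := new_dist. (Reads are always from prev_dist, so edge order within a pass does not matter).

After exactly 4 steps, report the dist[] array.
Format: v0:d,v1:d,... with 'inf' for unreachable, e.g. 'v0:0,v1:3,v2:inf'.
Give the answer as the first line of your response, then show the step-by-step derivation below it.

v0:6,v1:inf,v2:inf,v3:inf,v4:12,v5:7,v6:16,v7:29,v8:0

step 1: dist = v0:6,v1:inf,v2:inf,v3:inf,v4:inf,v5:7,v6:16,v7:inf,v8:0
step 2: dist = v0:6,v1:inf,v2:inf,v3:inf,v4:12,v5:7,v6:16,v7:inf,v8:0
step 3: dist = v0:6,v1:inf,v2:inf,v3:inf,v4:12,v5:7,v6:16,v7:29,v8:0
step 4: dist = v0:6,v1:inf,v2:inf,v3:inf,v4:12,v5:7,v6:16,v7:29,v8:0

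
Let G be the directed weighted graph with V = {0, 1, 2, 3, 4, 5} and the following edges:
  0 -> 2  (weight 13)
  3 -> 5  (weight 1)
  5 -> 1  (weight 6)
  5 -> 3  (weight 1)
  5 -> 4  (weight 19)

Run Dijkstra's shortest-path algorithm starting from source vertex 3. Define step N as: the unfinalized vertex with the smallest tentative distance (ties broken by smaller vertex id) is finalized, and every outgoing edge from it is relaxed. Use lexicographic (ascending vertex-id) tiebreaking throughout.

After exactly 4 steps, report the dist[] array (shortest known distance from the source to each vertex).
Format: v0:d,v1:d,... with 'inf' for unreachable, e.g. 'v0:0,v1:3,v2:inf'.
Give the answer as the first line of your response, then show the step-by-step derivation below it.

v0:inf,v1:7,v2:inf,v3:0,v4:20,v5:1

step 1: dist = v0:inf,v1:inf,v2:inf,v3:0,v4:inf,v5:1
step 2: dist = v0:inf,v1:7,v2:inf,v3:0,v4:20,v5:1
step 3: dist = v0:inf,v1:7,v2:inf,v3:0,v4:20,v5:1
step 4: dist = v0:inf,v1:7,v2:inf,v3:0,v4:20,v5:1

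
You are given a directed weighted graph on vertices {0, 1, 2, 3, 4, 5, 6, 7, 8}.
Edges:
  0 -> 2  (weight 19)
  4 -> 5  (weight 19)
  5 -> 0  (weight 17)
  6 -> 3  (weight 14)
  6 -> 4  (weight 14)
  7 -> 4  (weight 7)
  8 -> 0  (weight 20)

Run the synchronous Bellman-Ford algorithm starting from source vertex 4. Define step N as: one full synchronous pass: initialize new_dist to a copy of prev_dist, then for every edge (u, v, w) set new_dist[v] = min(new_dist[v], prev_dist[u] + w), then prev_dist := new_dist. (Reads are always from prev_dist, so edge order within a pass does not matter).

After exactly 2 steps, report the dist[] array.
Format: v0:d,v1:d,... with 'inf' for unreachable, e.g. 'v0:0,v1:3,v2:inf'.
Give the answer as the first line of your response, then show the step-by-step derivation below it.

v0:36,v1:inf,v2:inf,v3:inf,v4:0,v5:19,v6:inf,v7:inf,v8:inf

step 1: dist = v0:inf,v1:inf,v2:inf,v3:inf,v4:0,v5:19,v6:inf,v7:inf,v8:inf
step 2: dist = v0:36,v1:inf,v2:inf,v3:inf,v4:0,v5:19,v6:inf,v7:inf,v8:inf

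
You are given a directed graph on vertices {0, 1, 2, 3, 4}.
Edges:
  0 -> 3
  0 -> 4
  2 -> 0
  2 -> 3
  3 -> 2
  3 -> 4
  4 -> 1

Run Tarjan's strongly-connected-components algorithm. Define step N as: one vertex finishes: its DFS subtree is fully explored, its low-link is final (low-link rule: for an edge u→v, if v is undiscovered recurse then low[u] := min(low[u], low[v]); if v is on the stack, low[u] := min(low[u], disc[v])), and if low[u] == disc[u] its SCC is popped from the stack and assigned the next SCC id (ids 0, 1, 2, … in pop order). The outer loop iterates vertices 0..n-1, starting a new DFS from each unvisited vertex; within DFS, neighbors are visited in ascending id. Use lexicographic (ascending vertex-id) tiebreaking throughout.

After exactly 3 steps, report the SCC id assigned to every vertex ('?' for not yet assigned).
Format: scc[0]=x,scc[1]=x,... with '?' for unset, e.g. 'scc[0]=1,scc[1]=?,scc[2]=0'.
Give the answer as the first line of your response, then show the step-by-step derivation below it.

scc[0]=?,scc[1]=0,scc[2]=?,scc[3]=?,scc[4]=1

step 1: low=(low[0]=0,low[1]=?,low[2]=0,low[3]=1,low[4]=?); scc=(scc[0]=?,scc[1]=?,scc[2]=?,scc[3]=?,scc[4]=?)
step 2: low=(low[0]=0,low[1]=4,low[2]=0,low[3]=0,low[4]=3); scc=(scc[0]=?,scc[1]=0,scc[2]=?,scc[3]=?,scc[4]=?)
step 3: low=(low[0]=0,low[1]=4,low[2]=0,low[3]=0,low[4]=3); scc=(scc[0]=?,scc[1]=0,scc[2]=?,scc[3]=?,scc[4]=1)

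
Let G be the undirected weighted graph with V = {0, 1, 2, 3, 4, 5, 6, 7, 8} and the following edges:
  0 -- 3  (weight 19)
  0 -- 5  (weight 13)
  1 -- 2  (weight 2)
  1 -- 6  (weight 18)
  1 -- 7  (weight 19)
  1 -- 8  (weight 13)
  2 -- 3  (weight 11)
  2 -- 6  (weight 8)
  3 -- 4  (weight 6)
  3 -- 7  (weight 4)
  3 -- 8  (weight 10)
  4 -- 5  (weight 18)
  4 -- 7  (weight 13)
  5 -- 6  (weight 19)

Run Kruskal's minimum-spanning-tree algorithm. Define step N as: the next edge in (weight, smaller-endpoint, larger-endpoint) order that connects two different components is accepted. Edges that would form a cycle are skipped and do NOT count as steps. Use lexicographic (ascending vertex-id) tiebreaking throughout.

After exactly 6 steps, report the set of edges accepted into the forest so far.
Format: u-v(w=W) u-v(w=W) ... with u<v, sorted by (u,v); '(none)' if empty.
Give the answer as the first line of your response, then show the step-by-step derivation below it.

1-2(w=2) 2-3(w=11) 2-6(w=8) 3-4(w=6) 3-7(w=4) 3-8(w=10)

step 1: add edge 1-2 (w=2); MST = {1-2(w=2)}
step 2: add edge 3-7 (w=4); MST = {1-2(w=2) 3-7(w=4)}
step 3: add edge 3-4 (w=6); MST = {1-2(w=2) 3-4(w=6) 3-7(w=4)}
step 4: add edge 2-6 (w=8); MST = {1-2(w=2) 2-6(w=8) 3-4(w=6) 3-7(w=4)}
step 5: add edge 3-8 (w=10); MST = {1-2(w=2) 2-6(w=8) 3-4(w=6) 3-7(w=4) 3-8(w=10)}
step 6: add edge 2-3 (w=11); MST = {1-2(w=2) 2-3(w=11) 2-6(w=8) 3-4(w=6) 3-7(w=4) 3-8(w=10)}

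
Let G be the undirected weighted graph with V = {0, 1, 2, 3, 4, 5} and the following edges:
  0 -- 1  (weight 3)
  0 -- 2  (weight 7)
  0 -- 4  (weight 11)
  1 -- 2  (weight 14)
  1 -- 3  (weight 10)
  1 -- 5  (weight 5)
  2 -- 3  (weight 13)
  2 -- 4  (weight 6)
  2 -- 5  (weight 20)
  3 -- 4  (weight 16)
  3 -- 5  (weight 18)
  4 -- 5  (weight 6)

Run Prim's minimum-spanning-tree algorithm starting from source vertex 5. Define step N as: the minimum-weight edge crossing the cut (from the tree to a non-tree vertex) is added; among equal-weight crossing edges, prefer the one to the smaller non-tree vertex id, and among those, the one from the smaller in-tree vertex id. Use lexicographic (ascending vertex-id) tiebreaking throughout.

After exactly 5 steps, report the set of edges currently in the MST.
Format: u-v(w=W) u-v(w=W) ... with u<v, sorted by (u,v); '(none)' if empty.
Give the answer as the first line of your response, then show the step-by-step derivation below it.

0-1(w=3) 1-3(w=10) 1-5(w=5) 2-4(w=6) 4-5(w=6)

step 1: add edge 1-5 (w=5); MST = {1-5(w=5)}
step 2: add edge 0-1 (w=3); MST = {0-1(w=3) 1-5(w=5)}
step 3: add edge 4-5 (w=6); MST = {0-1(w=3) 1-5(w=5) 4-5(w=6)}
step 4: add edge 2-4 (w=6); MST = {0-1(w=3) 1-5(w=5) 2-4(w=6) 4-5(w=6)}
step 5: add edge 1-3 (w=10); MST = {0-1(w=3) 1-3(w=10) 1-5(w=5) 2-4(w=6) 4-5(w=6)}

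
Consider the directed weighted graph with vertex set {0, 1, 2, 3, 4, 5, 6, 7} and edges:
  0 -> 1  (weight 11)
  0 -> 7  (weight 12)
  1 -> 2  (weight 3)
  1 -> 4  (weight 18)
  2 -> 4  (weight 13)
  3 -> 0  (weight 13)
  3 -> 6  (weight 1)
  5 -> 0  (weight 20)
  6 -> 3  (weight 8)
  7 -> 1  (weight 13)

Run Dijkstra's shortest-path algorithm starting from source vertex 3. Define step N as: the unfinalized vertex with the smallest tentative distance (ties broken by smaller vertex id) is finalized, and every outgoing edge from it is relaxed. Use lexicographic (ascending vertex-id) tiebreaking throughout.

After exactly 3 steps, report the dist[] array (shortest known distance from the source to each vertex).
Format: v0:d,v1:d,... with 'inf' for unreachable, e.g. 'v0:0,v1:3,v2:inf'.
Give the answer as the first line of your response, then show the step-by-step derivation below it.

v0:13,v1:24,v2:inf,v3:0,v4:inf,v5:inf,v6:1,v7:25

step 1: dist = v0:13,v1:inf,v2:inf,v3:0,v4:inf,v5:inf,v6:1,v7:inf
step 2: dist = v0:13,v1:inf,v2:inf,v3:0,v4:inf,v5:inf,v6:1,v7:inf
step 3: dist = v0:13,v1:24,v2:inf,v3:0,v4:inf,v5:inf,v6:1,v7:25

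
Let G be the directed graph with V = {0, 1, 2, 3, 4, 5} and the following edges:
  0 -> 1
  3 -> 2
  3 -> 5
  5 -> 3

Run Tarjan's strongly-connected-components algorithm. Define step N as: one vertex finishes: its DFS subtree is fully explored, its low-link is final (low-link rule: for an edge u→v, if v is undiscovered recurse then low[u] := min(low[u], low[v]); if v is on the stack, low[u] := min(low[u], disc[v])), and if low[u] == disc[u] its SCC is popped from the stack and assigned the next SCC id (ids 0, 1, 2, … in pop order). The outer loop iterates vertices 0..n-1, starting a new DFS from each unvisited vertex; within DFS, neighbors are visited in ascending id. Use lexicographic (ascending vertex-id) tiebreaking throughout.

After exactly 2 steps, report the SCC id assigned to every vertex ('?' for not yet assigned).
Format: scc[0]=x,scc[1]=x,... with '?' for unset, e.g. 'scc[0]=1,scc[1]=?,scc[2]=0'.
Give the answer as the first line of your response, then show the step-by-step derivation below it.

scc[0]=1,scc[1]=0,scc[2]=?,scc[3]=?,scc[4]=?,scc[5]=?

step 1: low=(low[0]=0,low[1]=1,low[2]=?,low[3]=?,low[4]=?,low[5]=?); scc=(scc[0]=?,scc[1]=0,scc[2]=?,scc[3]=?,scc[4]=?,scc[5]=?)
step 2: low=(low[0]=0,low[1]=1,low[2]=?,low[3]=?,low[4]=?,low[5]=?); scc=(scc[0]=1,scc[1]=0,scc[2]=?,scc[3]=?,scc[4]=?,scc[5]=?)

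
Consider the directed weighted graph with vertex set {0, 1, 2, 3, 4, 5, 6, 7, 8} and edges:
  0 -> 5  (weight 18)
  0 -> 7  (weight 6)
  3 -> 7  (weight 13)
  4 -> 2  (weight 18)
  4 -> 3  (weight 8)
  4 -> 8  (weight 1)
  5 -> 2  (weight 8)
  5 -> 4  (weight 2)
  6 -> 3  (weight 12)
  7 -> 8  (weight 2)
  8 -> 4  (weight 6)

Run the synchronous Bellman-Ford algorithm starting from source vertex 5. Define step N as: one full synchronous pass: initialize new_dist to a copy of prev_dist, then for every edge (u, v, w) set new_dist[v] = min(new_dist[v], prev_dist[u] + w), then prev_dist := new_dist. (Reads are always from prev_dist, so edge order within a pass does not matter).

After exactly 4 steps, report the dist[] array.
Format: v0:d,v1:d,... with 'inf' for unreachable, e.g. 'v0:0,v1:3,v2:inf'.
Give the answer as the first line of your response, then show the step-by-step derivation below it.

v0:inf,v1:inf,v2:8,v3:10,v4:2,v5:0,v6:inf,v7:23,v8:3

step 1: dist = v0:inf,v1:inf,v2:8,v3:inf,v4:2,v5:0,v6:inf,v7:inf,v8:inf
step 2: dist = v0:inf,v1:inf,v2:8,v3:10,v4:2,v5:0,v6:inf,v7:inf,v8:3
step 3: dist = v0:inf,v1:inf,v2:8,v3:10,v4:2,v5:0,v6:inf,v7:23,v8:3
step 4: dist = v0:inf,v1:inf,v2:8,v3:10,v4:2,v5:0,v6:inf,v7:23,v8:3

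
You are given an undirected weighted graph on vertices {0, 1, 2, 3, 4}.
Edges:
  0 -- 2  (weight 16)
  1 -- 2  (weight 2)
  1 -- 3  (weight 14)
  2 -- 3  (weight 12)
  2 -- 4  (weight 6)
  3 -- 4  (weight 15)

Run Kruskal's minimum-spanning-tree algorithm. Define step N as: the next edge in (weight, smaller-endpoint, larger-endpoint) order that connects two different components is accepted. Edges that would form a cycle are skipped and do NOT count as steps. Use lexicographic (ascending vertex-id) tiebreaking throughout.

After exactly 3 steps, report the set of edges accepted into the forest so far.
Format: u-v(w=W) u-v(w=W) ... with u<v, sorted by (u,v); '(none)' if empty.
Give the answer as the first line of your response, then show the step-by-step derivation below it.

1-2(w=2) 2-3(w=12) 2-4(w=6)

step 1: add edge 1-2 (w=2); MST = {1-2(w=2)}
step 2: add edge 2-4 (w=6); MST = {1-2(w=2) 2-4(w=6)}
step 3: add edge 2-3 (w=12); MST = {1-2(w=2) 2-3(w=12) 2-4(w=6)}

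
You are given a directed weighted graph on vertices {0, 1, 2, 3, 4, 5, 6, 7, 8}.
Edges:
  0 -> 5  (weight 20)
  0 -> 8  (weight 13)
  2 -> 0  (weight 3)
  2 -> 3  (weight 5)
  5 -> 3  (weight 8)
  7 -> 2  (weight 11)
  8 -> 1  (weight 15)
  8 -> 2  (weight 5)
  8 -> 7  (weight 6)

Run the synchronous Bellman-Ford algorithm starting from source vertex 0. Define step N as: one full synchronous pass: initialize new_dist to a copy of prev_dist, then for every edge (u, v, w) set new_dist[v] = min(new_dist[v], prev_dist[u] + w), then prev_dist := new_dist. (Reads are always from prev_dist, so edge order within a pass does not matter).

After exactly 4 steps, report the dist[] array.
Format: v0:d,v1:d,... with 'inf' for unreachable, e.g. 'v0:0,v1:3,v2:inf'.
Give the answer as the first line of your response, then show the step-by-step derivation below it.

v0:0,v1:28,v2:18,v3:23,v4:inf,v5:20,v6:inf,v7:19,v8:13

step 1: dist = v0:0,v1:inf,v2:inf,v3:inf,v4:inf,v5:20,v6:inf,v7:inf,v8:13
step 2: dist = v0:0,v1:28,v2:18,v3:28,v4:inf,v5:20,v6:inf,v7:19,v8:13
step 3: dist = v0:0,v1:28,v2:18,v3:23,v4:inf,v5:20,v6:inf,v7:19,v8:13
step 4: dist = v0:0,v1:28,v2:18,v3:23,v4:inf,v5:20,v6:inf,v7:19,v8:13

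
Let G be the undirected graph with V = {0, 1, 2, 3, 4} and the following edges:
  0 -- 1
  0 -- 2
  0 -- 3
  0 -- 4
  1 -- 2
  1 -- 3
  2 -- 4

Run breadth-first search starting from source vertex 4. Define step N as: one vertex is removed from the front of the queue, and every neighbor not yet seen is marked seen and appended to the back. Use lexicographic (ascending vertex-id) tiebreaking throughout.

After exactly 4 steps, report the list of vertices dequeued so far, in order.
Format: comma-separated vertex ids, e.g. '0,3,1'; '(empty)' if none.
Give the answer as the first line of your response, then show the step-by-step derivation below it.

4,0,2,1

step 1: dequeue 4; queue=[0,2]; order=4
step 2: dequeue 0; queue=[2,1,3]; order=4,0
step 3: dequeue 2; queue=[1,3]; order=4,0,2
step 4: dequeue 1; queue=[3]; order=4,0,2,1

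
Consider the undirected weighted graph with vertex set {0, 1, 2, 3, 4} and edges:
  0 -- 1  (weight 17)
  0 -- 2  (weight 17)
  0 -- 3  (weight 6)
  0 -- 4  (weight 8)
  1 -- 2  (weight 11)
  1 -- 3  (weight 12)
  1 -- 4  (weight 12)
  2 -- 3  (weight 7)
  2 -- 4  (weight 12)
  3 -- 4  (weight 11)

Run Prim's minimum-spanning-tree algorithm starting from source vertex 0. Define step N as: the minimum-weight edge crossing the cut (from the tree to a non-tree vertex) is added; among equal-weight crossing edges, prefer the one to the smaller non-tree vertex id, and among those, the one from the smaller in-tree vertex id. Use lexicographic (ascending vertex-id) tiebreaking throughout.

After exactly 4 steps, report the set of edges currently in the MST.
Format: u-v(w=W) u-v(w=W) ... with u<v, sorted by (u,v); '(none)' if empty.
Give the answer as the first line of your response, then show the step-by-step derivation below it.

0-3(w=6) 0-4(w=8) 1-2(w=11) 2-3(w=7)

step 1: add edge 0-3 (w=6); MST = {0-3(w=6)}
step 2: add edge 2-3 (w=7); MST = {0-3(w=6) 2-3(w=7)}
step 3: add edge 0-4 (w=8); MST = {0-3(w=6) 0-4(w=8) 2-3(w=7)}
step 4: add edge 1-2 (w=11); MST = {0-3(w=6) 0-4(w=8) 1-2(w=11) 2-3(w=7)}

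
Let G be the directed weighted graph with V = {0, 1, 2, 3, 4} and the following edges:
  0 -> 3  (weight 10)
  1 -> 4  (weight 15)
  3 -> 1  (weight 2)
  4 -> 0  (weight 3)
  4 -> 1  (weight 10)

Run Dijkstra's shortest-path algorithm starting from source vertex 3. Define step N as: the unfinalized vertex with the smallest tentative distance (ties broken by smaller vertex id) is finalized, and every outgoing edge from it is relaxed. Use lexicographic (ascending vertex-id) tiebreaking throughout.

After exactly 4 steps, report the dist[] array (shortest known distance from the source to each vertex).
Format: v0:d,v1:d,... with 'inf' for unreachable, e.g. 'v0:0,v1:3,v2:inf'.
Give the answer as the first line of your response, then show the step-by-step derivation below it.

v0:20,v1:2,v2:inf,v3:0,v4:17

step 1: dist = v0:inf,v1:2,v2:inf,v3:0,v4:inf
step 2: dist = v0:inf,v1:2,v2:inf,v3:0,v4:17
step 3: dist = v0:20,v1:2,v2:inf,v3:0,v4:17
step 4: dist = v0:20,v1:2,v2:inf,v3:0,v4:17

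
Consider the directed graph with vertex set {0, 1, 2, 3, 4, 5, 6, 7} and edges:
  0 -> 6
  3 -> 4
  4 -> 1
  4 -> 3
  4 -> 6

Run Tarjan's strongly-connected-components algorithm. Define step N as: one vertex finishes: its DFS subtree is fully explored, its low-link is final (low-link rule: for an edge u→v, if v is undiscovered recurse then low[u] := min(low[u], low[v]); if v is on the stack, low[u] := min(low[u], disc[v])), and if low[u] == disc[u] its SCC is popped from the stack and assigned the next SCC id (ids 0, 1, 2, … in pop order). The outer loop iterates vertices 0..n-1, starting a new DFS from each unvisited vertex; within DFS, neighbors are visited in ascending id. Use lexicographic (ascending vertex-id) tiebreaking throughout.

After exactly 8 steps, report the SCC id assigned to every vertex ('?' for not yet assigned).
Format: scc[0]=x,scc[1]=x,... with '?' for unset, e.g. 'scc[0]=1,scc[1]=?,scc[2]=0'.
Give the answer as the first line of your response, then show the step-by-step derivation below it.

scc[0]=1,scc[1]=2,scc[2]=3,scc[3]=4,scc[4]=4,scc[5]=5,scc[6]=0,scc[7]=6

step 1: low=(low[0]=0,low[1]=?,low[2]=?,low[3]=?,low[4]=?,low[5]=?,low[6]=1,low[7]=?); scc=(scc[0]=?,scc[1]=?,scc[2]=?,scc[3]=?,scc[4]=?,scc[5]=?,scc[6]=0,scc[7]=?)
step 2: low=(low[0]=0,low[1]=?,low[2]=?,low[3]=?,low[4]=?,low[5]=?,low[6]=1,low[7]=?); scc=(scc[0]=1,scc[1]=?,scc[2]=?,scc[3]=?,scc[4]=?,scc[5]=?,scc[6]=0,scc[7]=?)
step 3: low=(low[0]=0,low[1]=2,low[2]=?,low[3]=?,low[4]=?,low[5]=?,low[6]=1,low[7]=?); scc=(scc[0]=1,scc[1]=2,scc[2]=?,scc[3]=?,scc[4]=?,scc[5]=?,scc[6]=0,scc[7]=?)
step 4: low=(low[0]=0,low[1]=2,low[2]=3,low[3]=?,low[4]=?,low[5]=?,low[6]=1,low[7]=?); scc=(scc[0]=1,scc[1]=2,scc[2]=3,scc[3]=?,scc[4]=?,scc[5]=?,scc[6]=0,scc[7]=?)
step 5: low=(low[0]=0,low[1]=2,low[2]=3,low[3]=4,low[4]=4,low[5]=?,low[6]=1,low[7]=?); scc=(scc[0]=1,scc[1]=2,scc[2]=3,scc[3]=?,scc[4]=?,scc[5]=?,scc[6]=0,scc[7]=?)
step 6: low=(low[0]=0,low[1]=2,low[2]=3,low[3]=4,low[4]=4,low[5]=?,low[6]=1,low[7]=?); scc=(scc[0]=1,scc[1]=2,scc[2]=3,scc[3]=4,scc[4]=4,scc[5]=?,scc[6]=0,scc[7]=?)
step 7: low=(low[0]=0,low[1]=2,low[2]=3,low[3]=4,low[4]=4,low[5]=6,low[6]=1,low[7]=?); scc=(scc[0]=1,scc[1]=2,scc[2]=3,scc[3]=4,scc[4]=4,scc[5]=5,scc[6]=0,scc[7]=?)
step 8: low=(low[0]=0,low[1]=2,low[2]=3,low[3]=4,low[4]=4,low[5]=6,low[6]=1,low[7]=7); scc=(scc[0]=1,scc[1]=2,scc[2]=3,scc[3]=4,scc[4]=4,scc[5]=5,scc[6]=0,scc[7]=6)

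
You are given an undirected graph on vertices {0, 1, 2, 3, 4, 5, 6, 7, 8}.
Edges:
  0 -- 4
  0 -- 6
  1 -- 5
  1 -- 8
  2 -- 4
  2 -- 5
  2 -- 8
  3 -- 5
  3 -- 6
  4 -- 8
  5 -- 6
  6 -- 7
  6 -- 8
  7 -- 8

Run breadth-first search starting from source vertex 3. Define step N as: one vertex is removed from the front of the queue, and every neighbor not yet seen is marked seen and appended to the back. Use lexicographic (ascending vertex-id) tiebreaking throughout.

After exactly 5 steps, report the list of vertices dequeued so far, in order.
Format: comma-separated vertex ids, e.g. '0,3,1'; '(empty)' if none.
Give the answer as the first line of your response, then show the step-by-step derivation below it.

3,5,6,1,2

step 1: dequeue 3; queue=[5,6]; order=3
step 2: dequeue 5; queue=[6,1,2]; order=3,5
step 3: dequeue 6; queue=[1,2,0,7,8]; order=3,5,6
step 4: dequeue 1; queue=[2,0,7,8]; order=3,5,6,1
step 5: dequeue 2; queue=[0,7,8,4]; order=3,5,6,1,2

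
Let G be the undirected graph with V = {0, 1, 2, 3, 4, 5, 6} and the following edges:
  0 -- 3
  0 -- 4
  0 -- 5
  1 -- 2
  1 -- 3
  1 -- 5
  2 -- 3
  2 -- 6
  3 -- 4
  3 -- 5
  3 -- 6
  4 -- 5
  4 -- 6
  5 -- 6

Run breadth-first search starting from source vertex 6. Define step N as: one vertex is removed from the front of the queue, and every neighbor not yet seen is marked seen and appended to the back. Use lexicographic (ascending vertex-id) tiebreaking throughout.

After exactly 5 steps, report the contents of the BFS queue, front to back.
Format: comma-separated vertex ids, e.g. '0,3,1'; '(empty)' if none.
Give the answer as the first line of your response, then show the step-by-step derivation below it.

1,0

step 1: dequeue 6; queue=[2,3,4,5]; order=6
step 2: dequeue 2; queue=[3,4,5,1]; order=6,2
step 3: dequeue 3; queue=[4,5,1,0]; order=6,2,3
step 4: dequeue 4; queue=[5,1,0]; order=6,2,3,4
step 5: dequeue 5; queue=[1,0]; order=6,2,3,4,5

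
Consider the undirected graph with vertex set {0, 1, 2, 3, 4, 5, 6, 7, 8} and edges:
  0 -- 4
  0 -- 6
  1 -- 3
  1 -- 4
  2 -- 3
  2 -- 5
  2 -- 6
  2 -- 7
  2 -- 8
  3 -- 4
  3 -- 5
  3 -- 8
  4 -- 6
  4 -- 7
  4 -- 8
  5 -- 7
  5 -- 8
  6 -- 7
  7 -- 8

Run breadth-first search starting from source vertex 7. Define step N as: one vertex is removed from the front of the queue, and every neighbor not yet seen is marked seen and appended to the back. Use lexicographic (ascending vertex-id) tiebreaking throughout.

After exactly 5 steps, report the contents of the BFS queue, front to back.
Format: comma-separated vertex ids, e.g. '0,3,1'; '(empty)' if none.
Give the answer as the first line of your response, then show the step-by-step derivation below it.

8,3,0,1

step 1: dequeue 7; queue=[2,4,5,6,8]; order=7
step 2: dequeue 2; queue=[4,5,6,8,3]; order=7,2
step 3: dequeue 4; queue=[5,6,8,3,0,1]; order=7,2,4
step 4: dequeue 5; queue=[6,8,3,0,1]; order=7,2,4,5
step 5: dequeue 6; queue=[8,3,0,1]; order=7,2,4,5,6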